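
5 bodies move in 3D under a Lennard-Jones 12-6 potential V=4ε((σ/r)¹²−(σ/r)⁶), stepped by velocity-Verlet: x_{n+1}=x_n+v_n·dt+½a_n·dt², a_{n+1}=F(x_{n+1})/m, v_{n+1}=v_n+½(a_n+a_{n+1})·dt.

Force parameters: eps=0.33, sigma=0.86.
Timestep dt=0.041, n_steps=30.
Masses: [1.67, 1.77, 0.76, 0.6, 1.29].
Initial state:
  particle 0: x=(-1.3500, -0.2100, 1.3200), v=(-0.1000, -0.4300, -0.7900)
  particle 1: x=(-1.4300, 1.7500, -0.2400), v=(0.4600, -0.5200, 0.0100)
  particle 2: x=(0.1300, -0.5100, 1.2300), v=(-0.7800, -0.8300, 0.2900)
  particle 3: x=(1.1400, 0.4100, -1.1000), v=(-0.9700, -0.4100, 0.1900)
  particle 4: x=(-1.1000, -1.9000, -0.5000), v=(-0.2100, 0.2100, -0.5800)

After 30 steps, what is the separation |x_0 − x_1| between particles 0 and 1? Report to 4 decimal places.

2.0705

step 0: x0=(-1.3500, -0.2100, 1.3200) x1=(-1.4300, 1.7500, -0.2400) x2=(0.1300, -0.5100, 1.2300) x3=(1.1400, 0.4100, -1.1000) x4=(-1.1000, -1.9000, -0.5000)
step 1: x0=(-1.3540, -0.2276, 1.2876) x1=(-1.4111, 1.7287, -0.2396) x2=(0.0978, -0.5440, 1.2419) x3=(1.1002, 0.3932, -1.0922) x4=(-1.1086, -1.8914, -0.5238)
step 2: x0=(-1.3579, -0.2453, 1.2552) x1=(-1.3923, 1.7073, -0.2392) x2=(0.0653, -0.5779, 1.2538) x3=(1.0604, 0.3764, -1.0844) x4=(-1.1172, -1.8828, -0.5475)
step 3: x0=(-1.3615, -0.2631, 1.2228) x1=(-1.3734, 1.6860, -0.2388) x2=(0.0323, -0.6117, 1.2657) x3=(1.0206, 0.3596, -1.0766) x4=(-1.1258, -1.8741, -0.5713)
step 4: x0=(-1.3649, -0.2808, 1.1903) x1=(-1.3545, 1.6647, -0.2383) x2=(-0.0012, -0.6454, 1.2775) x3=(0.9808, 0.3427, -1.0688) x4=(-1.1344, -1.8655, -0.5950)
step 5: x0=(-1.3681, -0.2987, 1.1579) x1=(-1.3357, 1.6433, -0.2379) x2=(-0.0353, -0.6789, 1.2893) x3=(0.9410, 0.3259, -1.0609) x4=(-1.1430, -1.8568, -0.6188)
step 6: x0=(-1.3709, -0.3166, 1.1255) x1=(-1.3168, 1.6220, -0.2375) x2=(-0.0700, -0.7123, 1.3010) x3=(0.9012, 0.3091, -1.0531) x4=(-1.1516, -1.8482, -0.6425)
step 7: x0=(-1.3735, -0.3346, 1.0932) x1=(-1.2979, 1.6006, -0.2370) x2=(-0.1053, -0.7455, 1.3127) x3=(0.8613, 0.2923, -1.0452) x4=(-1.1602, -1.8395, -0.6662)
step 8: x0=(-1.3758, -0.3528, 1.0608) x1=(-1.2791, 1.5792, -0.2366) x2=(-0.1413, -0.7784, 1.3241) x3=(0.8215, 0.2754, -1.0373) x4=(-1.1688, -1.8308, -0.6899)
step 9: x0=(-1.3777, -0.3710, 1.0286) x1=(-1.2602, 1.5578, -0.2362) x2=(-0.1780, -0.8111, 1.3354) x3=(0.7816, 0.2586, -1.0295) x4=(-1.1774, -1.8221, -0.7136)
step 10: x0=(-1.3793, -0.3894, 0.9964) x1=(-1.2413, 1.5364, -0.2357) x2=(-0.2156, -0.8435, 1.3465) x3=(0.7417, 0.2418, -1.0216) x4=(-1.1859, -1.8134, -0.7372)
step 11: x0=(-1.3804, -0.4079, 0.9643) x1=(-1.2224, 1.5150, -0.2353) x2=(-0.2541, -0.8756, 1.3573) x3=(0.7018, 0.2249, -1.0137) x4=(-1.1945, -1.8046, -0.7609)
step 12: x0=(-1.3812, -0.4266, 0.9323) x1=(-1.2035, 1.4936, -0.2348) x2=(-0.2934, -0.9073, 1.3678) x3=(0.6619, 0.2081, -1.0057) x4=(-1.2031, -1.7959, -0.7845)
step 13: x0=(-1.3815, -0.4455, 0.9005) x1=(-1.1846, 1.4722, -0.2344) x2=(-0.3337, -0.9385, 1.3779) x3=(0.6219, 0.1913, -0.9978) x4=(-1.2117, -1.7871, -0.8081)
step 14: x0=(-1.3814, -0.4645, 0.8689) x1=(-1.1657, 1.4507, -0.2339) x2=(-0.3749, -0.9694, 1.3875) x3=(0.5819, 0.1745, -0.9898) x4=(-1.2202, -1.7783, -0.8317)
step 15: x0=(-1.3808, -0.4838, 0.8375) x1=(-1.1468, 1.4293, -0.2334) x2=(-0.4172, -0.9997, 1.3966) x3=(0.5419, 0.1576, -0.9819) x4=(-1.2288, -1.7695, -0.8553)
step 16: x0=(-1.3798, -0.5034, 0.8063) x1=(-1.1279, 1.4078, -0.2330) x2=(-0.4604, -1.0295, 1.4052) x3=(0.5018, 0.1408, -0.9739) x4=(-1.2373, -1.7607, -0.8788)
step 17: x0=(-1.3783, -0.5232, 0.7754) x1=(-1.1090, 1.3863, -0.2325) x2=(-0.5047, -1.0587, 1.4130) x3=(0.4617, 0.1240, -0.9658) x4=(-1.2459, -1.7519, -0.9024)
step 18: x0=(-1.3763, -0.5433, 0.7449) x1=(-1.0900, 1.3647, -0.2320) x2=(-0.5500, -1.0872, 1.4200) x3=(0.4215, 0.1072, -0.9578) x4=(-1.2545, -1.7430, -0.9259)
step 19: x0=(-1.3739, -0.5637, 0.7146) x1=(-1.0711, 1.3432, -0.2316) x2=(-0.5963, -1.1151, 1.4263) x3=(0.3813, 0.0904, -0.9497) x4=(-1.2630, -1.7341, -0.9493)
step 20: x0=(-1.3710, -0.5844, 0.6848) x1=(-1.0521, 1.3216, -0.2311) x2=(-0.6436, -1.1423, 1.4316) x3=(0.3410, 0.0736, -0.9416) x4=(-1.2715, -1.7252, -0.9728)
step 21: x0=(-1.3676, -0.6054, 0.6554) x1=(-1.0332, 1.3000, -0.2306) x2=(-0.6918, -1.1688, 1.4359) x3=(0.3006, 0.0569, -0.9334) x4=(-1.2801, -1.7163, -0.9962)
step 22: x0=(-1.3639, -0.6268, 0.6264) x1=(-1.0142, 1.2784, -0.2302) x2=(-0.7410, -1.1945, 1.4392) x3=(0.2602, 0.0402, -0.9252) x4=(-1.2886, -1.7073, -1.0196)
step 23: x0=(-1.3597, -0.6485, 0.5979) x1=(-0.9952, 1.2567, -0.2297) x2=(-0.7910, -1.2195, 1.4413) x3=(0.2196, 0.0235, -0.9169) x4=(-1.2971, -1.6983, -1.0429)
step 24: x0=(-1.3552, -0.6706, 0.5699) x1=(-0.9761, 1.2350, -0.2292) x2=(-0.8418, -1.2436, 1.4422) x3=(0.1790, 0.0068, -0.9086) x4=(-1.3056, -1.6893, -1.0662)
step 25: x0=(-1.3503, -0.6931, 0.5424) x1=(-0.9571, 1.2132, -0.2288) x2=(-0.8933, -1.2669, 1.4419) x3=(0.1382, -0.0097, -0.9002) x4=(-1.3141, -1.6802, -1.0895)
step 26: x0=(-1.3451, -0.7159, 0.5154) x1=(-0.9380, 1.1914, -0.2284) x2=(-0.9455, -1.2894, 1.4403) x3=(0.0973, -0.0263, -0.8917) x4=(-1.3226, -1.6711, -1.1127)
step 27: x0=(-1.3397, -0.7391, 0.4891) x1=(-0.9189, 1.1695, -0.2280) x2=(-0.9983, -1.3110, 1.4373) x3=(0.0562, -0.0427, -0.8832) x4=(-1.3311, -1.6620, -1.1359)
step 28: x0=(-1.3340, -0.7627, 0.4633) x1=(-0.8997, 1.1475, -0.2276) x2=(-1.0515, -1.3318, 1.4329) x3=(0.0149, -0.0590, -0.8744) x4=(-1.3396, -1.6528, -1.1590)
step 29: x0=(-1.3280, -0.7867, 0.4380) x1=(-0.8805, 1.1255, -0.2272) x2=(-1.1052, -1.3518, 1.4271) x3=(-0.0266, -0.0752, -0.8656) x4=(-1.3480, -1.6436, -1.1820)
step 30: x0=(-1.3220, -0.8110, 0.4134) x1=(-0.8613, 1.1033, -0.2269) x2=(-1.1592, -1.3710, 1.4199) x3=(-0.0684, -0.0912, -0.8566) x4=(-1.3565, -1.6343, -1.2050)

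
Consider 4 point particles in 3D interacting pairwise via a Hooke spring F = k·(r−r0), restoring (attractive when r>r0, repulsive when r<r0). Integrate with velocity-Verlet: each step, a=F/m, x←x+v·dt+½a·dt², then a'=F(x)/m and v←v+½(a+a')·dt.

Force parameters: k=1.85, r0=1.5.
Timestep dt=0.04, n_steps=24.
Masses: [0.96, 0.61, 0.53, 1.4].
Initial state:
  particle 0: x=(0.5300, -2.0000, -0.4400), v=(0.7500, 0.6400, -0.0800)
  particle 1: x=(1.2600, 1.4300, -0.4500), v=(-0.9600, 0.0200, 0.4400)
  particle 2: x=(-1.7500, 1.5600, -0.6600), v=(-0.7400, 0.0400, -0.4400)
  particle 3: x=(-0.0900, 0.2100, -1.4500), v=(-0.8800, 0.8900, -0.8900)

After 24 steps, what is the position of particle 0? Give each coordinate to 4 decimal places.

(0.3673, 1.1600, -0.9234)

step 0: x0=(0.5300, -2.0000, -0.4400) x1=(1.2600, 1.4300, -0.4500) x2=(-1.7500, 1.5600, -0.6600) x3=(-0.0900, 0.2100, -1.4500)
step 1: x0=(0.5580, -1.9665, -0.4441) x1=(1.2160, 1.4254, -0.4333) x2=(-1.7697, 1.5537, -0.6777) x3=(-0.1251, 0.2455, -1.4846)
step 2: x0=(0.5816, -1.9172, -0.4499) x1=(1.1612, 1.4102, -0.4187) x2=(-1.7696, 1.5319, -0.6953) x3=(-0.1601, 0.2807, -1.5171)
step 3: x0=(0.6007, -1.8526, -0.4575) x1=(1.0960, 1.3848, -0.4062) x2=(-1.7501, 1.4953, -0.7128) x3=(-0.1947, 0.3155, -1.5475)
step 4: x0=(0.6150, -1.7734, -0.4669) x1=(1.0214, 1.3498, -0.3960) x2=(-1.7123, 1.4445, -0.7299) x3=(-0.2288, 0.3497, -1.5758)
step 5: x0=(0.6243, -1.6802, -0.4781) x1=(0.9382, 1.3059, -0.3882) x2=(-1.6572, 1.3807, -0.7465) x3=(-0.2624, 0.3832, -1.6021)
step 6: x0=(0.6288, -1.5741, -0.4910) x1=(0.8475, 1.2539, -0.3826) x2=(-1.5865, 1.3051, -0.7623) x3=(-0.2954, 0.4158, -1.6264)
step 7: x0=(0.6285, -1.4562, -0.5057) x1=(0.7506, 1.1946, -0.3792) x2=(-1.5020, 1.2192, -0.7772) x3=(-0.3274, 0.4475, -1.6489)
step 8: x0=(0.6235, -1.3280, -0.5220) x1=(0.6487, 1.1292, -0.3779) x2=(-1.4059, 1.1244, -0.7910) x3=(-0.3586, 0.4780, -1.6699)
step 9: x0=(0.6142, -1.1907, -0.5398) x1=(0.5432, 1.0586, -0.3784) x2=(-1.3004, 1.0223, -0.8033) x3=(-0.3887, 0.5074, -1.6896)
step 10: x0=(0.6008, -1.0460, -0.5591) x1=(0.4354, 0.9840, -0.3803) x2=(-1.1881, 0.9144, -0.8140) x3=(-0.4177, 0.5356, -1.7083)
step 11: x0=(0.5838, -0.8954, -0.5798) x1=(0.3267, 0.9066, -0.3832) x2=(-1.0713, 0.8023, -0.8227) x3=(-0.4454, 0.5626, -1.7264)
step 12: x0=(0.5639, -0.7405, -0.6016) x1=(0.2181, 0.8275, -0.3866) x2=(-0.9524, 0.6871, -0.8293) x3=(-0.4720, 0.5886, -1.7442)
step 13: x0=(0.5418, -0.5830, -0.6245) x1=(0.1106, 0.7480, -0.3898) x2=(-0.8336, 0.5697, -0.8337) x3=(-0.4976, 0.6138, -1.7622)
step 14: x0=(0.5183, -0.4242, -0.6484) x1=(0.0049, 0.6691, -0.3921) x2=(-0.7166, 0.4507, -0.8363) x3=(-0.5222, 0.6385, -1.7807)
step 15: x0=(0.4944, -0.2655, -0.6731) x1=(-0.0988, 0.5922, -0.3925) x2=(-0.6029, 0.3302, -0.8378) x3=(-0.5462, 0.6629, -1.7997)
step 16: x0=(0.4713, -0.1077, -0.6986) x1=(-0.2010, 0.5183, -0.3900) x2=(-0.4937, 0.2078, -0.8397) x3=(-0.5699, 0.6873, -1.8194)
step 17: x0=(0.4503, 0.0489, -0.7250) x1=(-0.3029, 0.4481, -0.3835) x2=(-0.3890, 0.0828, -0.8435) x3=(-0.5932, 0.7119, -1.8395)
step 18: x0=(0.4325, 0.2049, -0.7520) x1=(-0.4065, 0.3819, -0.3726) x2=(-0.2885, -0.0460, -0.8503) x3=(-0.6165, 0.7367, -1.8600)
step 19: x0=(0.4181, 0.3614, -0.7797) x1=(-0.5133, 0.3190, -0.3577) x2=(-0.1906, -0.1799, -0.8603) x3=(-0.6397, 0.7616, -1.8804)
step 20: x0=(0.4065, 0.5194, -0.8080) x1=(-0.6237, 0.2583, -0.3401) x2=(-0.0938, -0.3190, -0.8731) x3=(-0.6628, 0.7865, -1.9007)
step 21: x0=(0.3965, 0.6790, -0.8367) x1=(-0.7371, 0.1991, -0.3209) x2=(0.0030, -0.4621, -0.8883) x3=(-0.6858, 0.8111, -1.9204)
step 22: x0=(0.3871, 0.8397, -0.8656) x1=(-0.8522, 0.1410, -0.3016) x2=(0.0999, -0.6068, -0.9054) x3=(-0.7085, 0.8351, -1.9393)
step 23: x0=(0.3776, 1.0005, -0.8946) x1=(-0.9677, 0.0839, -0.2833) x2=(0.1964, -0.7502, -0.9242) x3=(-0.7307, 0.8581, -1.9571)
step 24: x0=(0.3673, 1.1600, -0.9234) x1=(-1.0817, 0.0280, -0.2671) x2=(0.2912, -0.8893, -0.9445) x3=(-0.7525, 0.8799, -1.9735)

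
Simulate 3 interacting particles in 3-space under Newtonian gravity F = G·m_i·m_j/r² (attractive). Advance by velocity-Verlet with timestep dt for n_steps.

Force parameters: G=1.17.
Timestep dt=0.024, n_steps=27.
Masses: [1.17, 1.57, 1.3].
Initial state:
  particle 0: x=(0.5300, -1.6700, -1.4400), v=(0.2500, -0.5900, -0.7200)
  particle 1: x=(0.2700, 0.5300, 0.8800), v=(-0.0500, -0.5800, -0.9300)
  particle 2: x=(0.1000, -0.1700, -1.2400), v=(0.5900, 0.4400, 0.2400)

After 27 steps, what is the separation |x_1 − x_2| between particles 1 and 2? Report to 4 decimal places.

step 0: x0=(0.5300, -1.6700, -1.4400) x1=(0.2700, 0.5300, 0.8800) x2=(0.1000, -0.1700, -1.2400)
step 1: x0=(0.5359, -1.6840, -1.4572) x1=(0.2688, 0.5160, 0.8576) x2=(0.1142, -0.1596, -1.2342)
step 2: x0=(0.5418, -1.6975, -1.4743) x1=(0.2676, 0.5019, 0.8349) x2=(0.1285, -0.1493, -1.2282)
step 3: x0=(0.5476, -1.7107, -1.4913) x1=(0.2664, 0.4878, 0.8120) x2=(0.1429, -0.1394, -1.2220)
step 4: x0=(0.5532, -1.7235, -1.5081) x1=(0.2652, 0.4735, 0.7889) x2=(0.1574, -0.1296, -1.2156)
step 5: x0=(0.5588, -1.7359, -1.5249) x1=(0.2639, 0.4590, 0.7655) x2=(0.1720, -0.1200, -1.2091)
step 6: x0=(0.5643, -1.7479, -1.5414) x1=(0.2627, 0.4445, 0.7419) x2=(0.1866, -0.1106, -1.2024)
step 7: x0=(0.5697, -1.7596, -1.5579) x1=(0.2615, 0.4299, 0.7180) x2=(0.2013, -0.1014, -1.1955)
step 8: x0=(0.5751, -1.7710, -1.5742) x1=(0.2603, 0.4151, 0.6938) x2=(0.2161, -0.0924, -1.1884)
step 9: x0=(0.5804, -1.7820, -1.5904) x1=(0.2590, 0.4003, 0.6694) x2=(0.2309, -0.0835, -1.1810)
step 10: x0=(0.5856, -1.7926, -1.6064) x1=(0.2578, 0.3853, 0.6447) x2=(0.2458, -0.0748, -1.1735)
step 11: x0=(0.5907, -1.8030, -1.6223) x1=(0.2566, 0.3702, 0.6196) x2=(0.2607, -0.0663, -1.1657)
step 12: x0=(0.5958, -1.8130, -1.6381) x1=(0.2554, 0.3550, 0.5943) x2=(0.2757, -0.0579, -1.1577)
step 13: x0=(0.6009, -1.8227, -1.6537) x1=(0.2542, 0.3397, 0.5686) x2=(0.2907, -0.0497, -1.1494)
step 14: x0=(0.6059, -1.8321, -1.6691) x1=(0.2530, 0.3242, 0.5427) x2=(0.3057, -0.0416, -1.1408)
step 15: x0=(0.6108, -1.8411, -1.6844) x1=(0.2519, 0.3087, 0.5163) x2=(0.3208, -0.0336, -1.1320)
step 16: x0=(0.6157, -1.8499, -1.6996) x1=(0.2507, 0.2930, 0.4896) x2=(0.3359, -0.0258, -1.1229)
step 17: x0=(0.6206, -1.8584, -1.7146) x1=(0.2496, 0.2772, 0.4626) x2=(0.3510, -0.0180, -1.1134)
step 18: x0=(0.6254, -1.8665, -1.7295) x1=(0.2486, 0.2612, 0.4351) x2=(0.3661, -0.0104, -1.1036)
step 19: x0=(0.6301, -1.8744, -1.7442) x1=(0.2475, 0.2452, 0.4072) x2=(0.3812, -0.0030, -1.0934)
step 20: x0=(0.6348, -1.8820, -1.7588) x1=(0.2465, 0.2290, 0.3789) x2=(0.3962, 0.0044, -1.0829)
step 21: x0=(0.6395, -1.8893, -1.7732) x1=(0.2456, 0.2127, 0.3502) x2=(0.4113, 0.0117, -1.0719)
step 22: x0=(0.6441, -1.8964, -1.7875) x1=(0.2447, 0.1963, 0.3209) x2=(0.4263, 0.0188, -1.0605)
step 23: x0=(0.6487, -1.9032, -1.8016) x1=(0.2439, 0.1798, 0.2912) x2=(0.4412, 0.0259, -1.0487)
step 24: x0=(0.6533, -1.9097, -1.8155) x1=(0.2431, 0.1632, 0.2610) x2=(0.4561, 0.0328, -1.0364)
step 25: x0=(0.6578, -1.9159, -1.8293) x1=(0.2425, 0.1464, 0.2302) x2=(0.4710, 0.0397, -1.0235)
step 26: x0=(0.6623, -1.9218, -1.8429) x1=(0.2420, 0.1296, 0.1988) x2=(0.4857, 0.0464, -1.0101)
step 27: x0=(0.6668, -1.9275, -1.8564) x1=(0.2416, 0.1126, 0.1667) x2=(0.5003, 0.0530, -0.9960)

1.1927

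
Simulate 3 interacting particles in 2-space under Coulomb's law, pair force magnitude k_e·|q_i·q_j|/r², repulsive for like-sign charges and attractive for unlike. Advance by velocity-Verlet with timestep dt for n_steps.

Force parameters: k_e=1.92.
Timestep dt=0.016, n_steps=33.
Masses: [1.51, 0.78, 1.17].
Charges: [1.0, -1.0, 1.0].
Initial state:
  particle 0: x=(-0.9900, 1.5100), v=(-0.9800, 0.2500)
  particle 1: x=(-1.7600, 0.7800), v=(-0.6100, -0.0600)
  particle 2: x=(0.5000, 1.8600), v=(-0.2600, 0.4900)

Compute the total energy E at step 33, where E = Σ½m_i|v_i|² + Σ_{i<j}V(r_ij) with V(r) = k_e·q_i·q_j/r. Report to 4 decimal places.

step 0: x0=(-0.9900, 1.5100) x1=(-1.7600, 0.7800) x2=(0.5000, 1.8600)
step 1: x0=(-1.0059, 1.5139) x1=(-1.7695, 0.7793) x2=(0.4959, 1.8678)
step 2: x0=(-1.0220, 1.5175) x1=(-1.7785, 0.7789) x2=(0.4919, 1.8757)
step 3: x0=(-1.0386, 1.5210) x1=(-1.7871, 0.7791) x2=(0.4880, 1.8836)
step 4: x0=(-1.0555, 1.5241) x1=(-1.7951, 0.7796) x2=(0.4842, 1.8915)
step 5: x0=(-1.0727, 1.5271) x1=(-1.8026, 0.7806) x2=(0.4806, 1.8993)
step 6: x0=(-1.0902, 1.5298) x1=(-1.8097, 0.7821) x2=(0.4770, 1.9072)
step 7: x0=(-1.1081, 1.5322) x1=(-1.8162, 0.7841) x2=(0.4735, 1.9152)
step 8: x0=(-1.1263, 1.5344) x1=(-1.8223, 0.7865) x2=(0.4702, 1.9231)
step 9: x0=(-1.1448, 1.5364) x1=(-1.8279, 0.7894) x2=(0.4669, 1.9310)
step 10: x0=(-1.1637, 1.5380) x1=(-1.8329, 0.7927) x2=(0.4637, 1.9389)
step 11: x0=(-1.1828, 1.5395) x1=(-1.8375, 0.7966) x2=(0.4606, 1.9469)
step 12: x0=(-1.2024, 1.5406) x1=(-1.8415, 0.8011) x2=(0.4576, 1.9548)
step 13: x0=(-1.2222, 1.5414) x1=(-1.8451, 0.8060) x2=(0.4547, 1.9628)
step 14: x0=(-1.2424, 1.5420) x1=(-1.8481, 0.8116) x2=(0.4518, 1.9707)
step 15: x0=(-1.2629, 1.5422) x1=(-1.8506, 0.8177) x2=(0.4490, 1.9787)
step 16: x0=(-1.2838, 1.5422) x1=(-1.8525, 0.8244) x2=(0.4463, 1.9867)
step 17: x0=(-1.3049, 1.5418) x1=(-1.8539, 0.8317) x2=(0.4437, 1.9946)
step 18: x0=(-1.3265, 1.5410) x1=(-1.8547, 0.8397) x2=(0.4411, 2.0026)
step 19: x0=(-1.3484, 1.5399) x1=(-1.8549, 0.8485) x2=(0.4386, 2.0106)
step 20: x0=(-1.3706, 1.5385) x1=(-1.8546, 0.8579) x2=(0.4362, 2.0186)
step 21: x0=(-1.3932, 1.5366) x1=(-1.8536, 0.8681) x2=(0.4338, 2.0266)
step 22: x0=(-1.4162, 1.5343) x1=(-1.8521, 0.8792) x2=(0.4315, 2.0346)
step 23: x0=(-1.4395, 1.5315) x1=(-1.8498, 0.8911) x2=(0.4292, 2.0425)
step 24: x0=(-1.4632, 1.5282) x1=(-1.8469, 0.9040) x2=(0.4270, 2.0505)
step 25: x0=(-1.4874, 1.5244) x1=(-1.8433, 0.9179) x2=(0.4249, 2.0585)
step 26: x0=(-1.5119, 1.5200) x1=(-1.8390, 0.9330) x2=(0.4227, 2.0665)
step 27: x0=(-1.5369, 1.5149) x1=(-1.8338, 0.9494) x2=(0.4206, 2.0745)
step 28: x0=(-1.5623, 1.5091) x1=(-1.8279, 0.9671) x2=(0.4186, 2.0825)
step 29: x0=(-1.5882, 1.5025) x1=(-1.8212, 0.9865) x2=(0.4166, 2.0905)
step 30: x0=(-1.6145, 1.4950) x1=(-1.8135, 1.0077) x2=(0.4146, 2.0984)
step 31: x0=(-1.6414, 1.4863) x1=(-1.8049, 1.0311) x2=(0.4127, 2.1064)
step 32: x0=(-1.6689, 1.4763) x1=(-1.7953, 1.0570) x2=(0.4107, 2.1144)
step 33: x0=(-1.6968, 1.4647) x1=(-1.7846, 1.0861) x2=(0.4088, 2.1224)
step 0 velocities: v0=(-0.9800, 0.2500) v1=(-0.6100, -0.0600) v2=(-0.2600, 0.4900)
step 0: KE=1.0988, PE=-1.3216, E=-0.2228
step 33 velocities: v0=(-1.7659, -0.7936) v1=(0.6990, 1.9484) v2=(-0.1183, 0.4979)
step 33: KE=4.6542, PE=-4.8615, E=-0.2073

-0.2073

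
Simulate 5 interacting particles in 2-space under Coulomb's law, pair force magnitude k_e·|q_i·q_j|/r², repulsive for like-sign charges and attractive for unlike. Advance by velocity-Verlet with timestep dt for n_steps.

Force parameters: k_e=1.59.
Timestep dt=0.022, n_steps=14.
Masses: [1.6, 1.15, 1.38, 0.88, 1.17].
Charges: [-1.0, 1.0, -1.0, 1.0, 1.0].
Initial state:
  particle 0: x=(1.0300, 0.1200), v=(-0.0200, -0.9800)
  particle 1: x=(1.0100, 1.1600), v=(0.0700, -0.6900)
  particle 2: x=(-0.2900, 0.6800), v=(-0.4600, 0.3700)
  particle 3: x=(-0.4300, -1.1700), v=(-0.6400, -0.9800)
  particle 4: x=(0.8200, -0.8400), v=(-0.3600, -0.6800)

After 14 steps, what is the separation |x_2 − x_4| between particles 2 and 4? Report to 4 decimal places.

step 0: x0=(1.0300, 0.1200) x1=(1.0100, 1.1600) x2=(-0.2900, 0.6800) x3=(-0.4300, -1.1700) x4=(0.8200, -0.8400)
step 1: x0=(1.0296, 0.0983) x1=(1.0114, 1.1446) x2=(-0.3001, 0.6881) x3=(-0.4443, -1.1915) x4=(0.8123, -0.8546)
step 2: x0=(1.0291, 0.0764) x1=(1.0126, 1.1287) x2=(-0.3100, 0.6961) x3=(-0.4589, -1.2128) x4=(0.8050, -0.8684)
step 3: x0=(1.0287, 0.0543) x1=(1.0135, 1.1123) x2=(-0.3199, 0.7041) x3=(-0.4739, -1.2339) x4=(0.7981, -0.8815)
step 4: x0=(1.0282, 0.0319) x1=(1.0141, 1.0954) x2=(-0.3296, 0.7119) x3=(-0.4893, -1.2549) x4=(0.7916, -0.8938)
step 5: x0=(1.0276, 0.0093) x1=(1.0145, 1.0781) x2=(-0.3392, 0.7197) x3=(-0.5050, -1.2758) x4=(0.7855, -0.9053)
step 6: x0=(1.0270, -0.0136) x1=(1.0147, 1.0604) x2=(-0.3486, 0.7274) x3=(-0.5210, -1.2966) x4=(0.7799, -0.9160)
step 7: x0=(1.0264, -0.0368) x1=(1.0145, 1.0423) x2=(-0.3579, 0.7351) x3=(-0.5374, -1.3172) x4=(0.7746, -0.9260)
step 8: x0=(1.0257, -0.0603) x1=(1.0141, 1.0237) x2=(-0.3671, 0.7426) x3=(-0.5541, -1.3377) x4=(0.7699, -0.9351)
step 9: x0=(1.0248, -0.0841) x1=(1.0135, 1.0047) x2=(-0.3761, 0.7501) x3=(-0.5711, -1.3581) x4=(0.7655, -0.9434)
step 10: x0=(1.0239, -0.1082) x1=(1.0126, 0.9854) x2=(-0.3850, 0.7575) x3=(-0.5884, -1.3784) x4=(0.7616, -0.9508)
step 11: x0=(1.0228, -0.1327) x1=(1.0115, 0.9657) x2=(-0.3936, 0.7649) x3=(-0.6061, -1.3985) x4=(0.7582, -0.9574)
step 12: x0=(1.0216, -0.1575) x1=(1.0101, 0.9456) x2=(-0.4022, 0.7721) x3=(-0.6240, -1.4186) x4=(0.7552, -0.9631)
step 13: x0=(1.0202, -0.1828) x1=(1.0084, 0.9252) x2=(-0.4105, 0.7793) x3=(-0.6421, -1.4387) x4=(0.7527, -0.9679)
step 14: x0=(1.0186, -0.2085) x1=(1.0065, 0.9045) x2=(-0.4187, 0.7864) x3=(-0.6606, -1.4586) x4=(0.7507, -0.9718)

2.1115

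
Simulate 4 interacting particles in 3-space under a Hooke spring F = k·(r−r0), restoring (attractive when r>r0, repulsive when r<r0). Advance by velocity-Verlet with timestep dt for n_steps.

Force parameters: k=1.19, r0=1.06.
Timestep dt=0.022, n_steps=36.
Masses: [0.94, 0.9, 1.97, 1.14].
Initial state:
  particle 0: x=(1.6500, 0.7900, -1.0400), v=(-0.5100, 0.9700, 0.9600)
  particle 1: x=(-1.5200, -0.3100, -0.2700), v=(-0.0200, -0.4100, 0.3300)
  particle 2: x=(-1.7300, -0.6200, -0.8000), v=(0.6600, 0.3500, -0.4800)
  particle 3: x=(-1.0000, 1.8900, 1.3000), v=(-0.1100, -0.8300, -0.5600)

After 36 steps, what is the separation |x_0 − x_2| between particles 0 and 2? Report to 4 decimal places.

1.5938

step 0: x0=(1.6500, 0.7900, -1.0400) x1=(-1.5200, -0.3100, -0.2700) x2=(-1.7300, -0.6200, -0.8000) x3=(-1.0000, 1.8900, 1.3000)
step 1: x0=(1.6368, 0.8110, -1.0182) x1=(-1.5196, -0.3183, -0.2625) x2=(-1.7151, -0.6119, -0.8104) x3=(-1.0021, 1.8708, 1.2867)
step 2: x0=(1.6196, 0.8314, -0.9949) x1=(-1.5175, -0.3251, -0.2545) x2=(-1.6993, -0.6031, -0.8206) x3=(-1.0038, 1.8496, 1.2713)
step 3: x0=(1.5986, 0.8512, -0.9703) x1=(-1.5138, -0.3304, -0.2460) x2=(-1.6828, -0.5936, -0.8304) x3=(-1.0048, 1.8266, 1.2539)
step 4: x0=(1.5737, 0.8702, -0.9443) x1=(-1.5084, -0.3343, -0.2370) x2=(-1.6655, -0.5833, -0.8400) x3=(-1.0054, 1.8018, 1.2346)
step 5: x0=(1.5450, 0.8885, -0.9171) x1=(-1.5014, -0.3368, -0.2276) x2=(-1.6475, -0.5723, -0.8493) x3=(-1.0054, 1.7751, 1.2133)
step 6: x0=(1.5126, 0.9060, -0.8886) x1=(-1.4929, -0.3378, -0.2177) x2=(-1.6286, -0.5606, -0.8584) x3=(-1.0048, 1.7468, 1.1902)
step 7: x0=(1.4765, 0.9228, -0.8590) x1=(-1.4828, -0.3374, -0.2073) x2=(-1.6091, -0.5482, -0.8671) x3=(-1.0038, 1.7167, 1.1653)
step 8: x0=(1.4369, 0.9387, -0.8283) x1=(-1.4712, -0.3356, -0.1965) x2=(-1.5888, -0.5351, -0.8755) x3=(-1.0022, 1.6850, 1.1386)
step 9: x0=(1.3938, 0.9538, -0.7965) x1=(-1.4581, -0.3325, -0.1853) x2=(-1.5678, -0.5213, -0.8837) x3=(-1.0002, 1.6518, 1.1101)
step 10: x0=(1.3473, 0.9681, -0.7638) x1=(-1.4436, -0.3281, -0.1736) x2=(-1.5462, -0.5068, -0.8915) x3=(-0.9976, 1.6170, 1.0800)
step 11: x0=(1.2976, 0.9814, -0.7301) x1=(-1.4278, -0.3224, -0.1616) x2=(-1.5239, -0.4916, -0.8990) x3=(-0.9946, 1.5809, 1.0484)
step 12: x0=(1.2447, 0.9939, -0.6955) x1=(-1.4107, -0.3155, -0.1492) x2=(-1.5009, -0.4758, -0.9062) x3=(-0.9911, 1.5433, 1.0151)
step 13: x0=(1.1888, 1.0055, -0.6602) x1=(-1.3922, -0.3073, -0.1365) x2=(-1.4773, -0.4594, -0.9131) x3=(-0.9872, 1.5044, 0.9805)
step 14: x0=(1.1300, 1.0161, -0.6241) x1=(-1.3726, -0.2980, -0.1235) x2=(-1.4532, -0.4423, -0.9197) x3=(-0.9829, 1.4643, 0.9444)
step 15: x0=(1.0684, 1.0259, -0.5874) x1=(-1.3519, -0.2876, -0.1101) x2=(-1.4284, -0.4246, -0.9260) x3=(-0.9782, 1.4230, 0.9070)
step 16: x0=(1.0042, 1.0347, -0.5501) x1=(-1.3300, -0.2761, -0.0965) x2=(-1.4032, -0.4064, -0.9320) x3=(-0.9731, 1.3807, 0.8684)
step 17: x0=(0.9375, 1.0426, -0.5123) x1=(-1.3071, -0.2636, -0.0827) x2=(-1.3774, -0.3876, -0.9376) x3=(-0.9676, 1.3373, 0.8286)
step 18: x0=(0.8684, 1.0495, -0.4740) x1=(-1.2833, -0.2501, -0.0687) x2=(-1.3512, -0.3682, -0.9429) x3=(-0.9618, 1.2930, 0.7877)
step 19: x0=(0.7972, 1.0556, -0.4354) x1=(-1.2585, -0.2358, -0.0544) x2=(-1.3245, -0.3483, -0.9479) x3=(-0.9557, 1.2478, 0.7459)
step 20: x0=(0.7240, 1.0608, -0.3964) x1=(-1.2329, -0.2205, -0.0401) x2=(-1.2973, -0.3280, -0.9526) x3=(-0.9493, 1.2019, 0.7031)
step 21: x0=(0.6489, 1.0651, -0.3572) x1=(-1.2066, -0.2045, -0.0256) x2=(-1.2698, -0.3071, -0.9570) x3=(-0.9426, 1.1552, 0.6594)
step 22: x0=(0.5721, 1.0685, -0.3179) x1=(-1.1796, -0.1878, -0.0109) x2=(-1.2419, -0.2859, -0.9610) x3=(-0.9358, 1.1080, 0.6150)
step 23: x0=(0.4938, 1.0711, -0.2784) x1=(-1.1519, -0.1705, 0.0037) x2=(-1.2137, -0.2642, -0.9648) x3=(-0.9287, 1.0602, 0.5699)
step 24: x0=(0.4141, 1.0728, -0.2389) x1=(-1.1237, -0.1525, 0.0185) x2=(-1.1852, -0.2421, -0.9682) x3=(-0.9215, 1.0119, 0.5243)
step 25: x0=(0.3332, 1.0738, -0.1993) x1=(-1.0951, -0.1341, 0.0332) x2=(-1.1564, -0.2196, -0.9714) x3=(-0.9141, 0.9633, 0.4781)
step 26: x0=(0.2513, 1.0741, -0.1599) x1=(-1.0660, -0.1152, 0.0480) x2=(-1.1274, -0.1968, -0.9743) x3=(-0.9066, 0.9143, 0.4315)
step 27: x0=(0.1685, 1.0736, -0.1206) x1=(-1.0365, -0.0960, 0.0627) x2=(-1.0981, -0.1737, -0.9769) x3=(-0.8991, 0.8651, 0.3845)
step 28: x0=(0.0850, 1.0725, -0.0814) x1=(-1.0068, -0.0766, 0.0774) x2=(-1.0686, -0.1503, -0.9792) x3=(-0.8916, 0.8157, 0.3372)
step 29: x0=(0.0009, 1.0709, -0.0424) x1=(-0.9768, -0.0569, 0.0920) x2=(-1.0390, -0.1267, -0.9813) x3=(-0.8840, 0.7663, 0.2897)
step 30: x0=(-0.0836, 1.0687, -0.0037) x1=(-0.9467, -0.0372, 0.1066) x2=(-1.0092, -0.1028, -0.9832) x3=(-0.8765, 0.7167, 0.2421)
step 31: x0=(-0.1683, 1.0662, 0.0348) x1=(-0.9165, -0.0175, 0.1211) x2=(-0.9793, -0.0787, -0.9848) x3=(-0.8691, 0.6672, 0.1943)
step 32: x0=(-0.2532, 1.0633, 0.0730) x1=(-0.8861, 0.0021, 0.1355) x2=(-0.9494, -0.0545, -0.9862) x3=(-0.8618, 0.6177, 0.1464)
step 33: x0=(-0.3382, 1.0601, 0.1109) x1=(-0.8558, 0.0215, 0.1499) x2=(-0.9193, -0.0300, -0.9874) x3=(-0.8546, 0.5682, 0.0984)
step 34: x0=(-0.4232, 1.0568, 0.1487) x1=(-0.8254, 0.0406, 0.1643) x2=(-0.8891, -0.0054, -0.9884) x3=(-0.8475, 0.5189, 0.0503)
step 35: x0=(-0.5081, 1.0535, 0.1862) x1=(-0.7950, 0.0594, 0.1787) x2=(-0.8589, 0.0193, -0.9893) x3=(-0.8406, 0.4697, 0.0021)
step 36: x0=(-0.5930, 1.0501, 0.2235) x1=(-0.7645, 0.0779, 0.1931) x2=(-0.8287, 0.0441, -0.9900) x3=(-0.8338, 0.4205, -0.0463)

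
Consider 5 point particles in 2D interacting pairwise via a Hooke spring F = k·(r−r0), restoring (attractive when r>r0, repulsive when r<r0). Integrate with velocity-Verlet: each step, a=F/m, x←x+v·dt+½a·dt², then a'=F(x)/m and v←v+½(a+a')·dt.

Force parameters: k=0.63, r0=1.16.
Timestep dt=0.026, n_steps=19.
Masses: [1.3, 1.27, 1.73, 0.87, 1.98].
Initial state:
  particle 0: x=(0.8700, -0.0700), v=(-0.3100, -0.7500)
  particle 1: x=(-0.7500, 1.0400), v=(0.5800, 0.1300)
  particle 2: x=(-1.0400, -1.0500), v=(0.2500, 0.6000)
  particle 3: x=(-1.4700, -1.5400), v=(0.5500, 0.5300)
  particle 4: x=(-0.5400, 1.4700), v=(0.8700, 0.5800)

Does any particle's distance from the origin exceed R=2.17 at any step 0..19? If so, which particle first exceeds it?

step 0: x0=(0.8700, -0.0700) x1=(-0.7500, 1.0400) x2=(-1.0400, -1.0500) x3=(-1.4700, -1.5400) x4=(-0.5400, 1.4700)
step 1: x0=(0.8614, -0.0895) x1=(-0.7349, 1.0428) x2=(-1.0333, -1.0340) x3=(-1.4552, -1.5253) x4=(-0.5174, 1.4847)
step 2: x0=(0.8516, -0.1091) x1=(-0.7200, 1.0444) x2=(-1.0262, -1.0173) x3=(-1.4394, -1.5087) x4=(-0.4947, 1.4987)
step 3: x0=(0.8407, -0.1286) x1=(-0.7050, 1.0449) x2=(-1.0187, -0.9997) x3=(-1.4227, -1.4903) x4=(-0.4721, 1.5120)
step 4: x0=(0.8288, -0.1482) x1=(-0.6902, 1.0443) x2=(-1.0108, -0.9815) x3=(-1.4050, -1.4701) x4=(-0.4495, 1.5245)
step 5: x0=(0.8158, -0.1677) x1=(-0.6754, 1.0426) x2=(-1.0026, -0.9624) x3=(-1.3864, -1.4481) x4=(-0.4269, 1.5363)
step 6: x0=(0.8018, -0.1871) x1=(-0.6607, 1.0398) x2=(-0.9939, -0.9427) x3=(-1.3669, -1.4244) x4=(-0.4043, 1.5473)
step 7: x0=(0.7868, -0.2064) x1=(-0.6460, 1.0359) x2=(-0.9849, -0.9222) x3=(-1.3465, -1.3991) x4=(-0.3817, 1.5576)
step 8: x0=(0.7708, -0.2256) x1=(-0.6315, 1.0309) x2=(-0.9755, -0.9010) x3=(-1.3252, -1.3720) x4=(-0.3591, 1.5671)
step 9: x0=(0.7539, -0.2447) x1=(-0.6170, 1.0249) x2=(-0.9658, -0.8791) x3=(-1.3031, -1.3434) x4=(-0.3366, 1.5759)
step 10: x0=(0.7362, -0.2636) x1=(-0.6026, 1.0180) x2=(-0.9557, -0.8566) x3=(-1.2801, -1.3133) x4=(-0.3142, 1.5839)
step 11: x0=(0.7176, -0.2823) x1=(-0.5882, 1.0100) x2=(-0.9452, -0.8333) x3=(-1.2564, -1.2816) x4=(-0.2918, 1.5912)
step 12: x0=(0.6982, -0.3007) x1=(-0.5740, 1.0011) x2=(-0.9344, -0.8094) x3=(-1.2320, -1.2486) x4=(-0.2694, 1.5977)
step 13: x0=(0.6781, -0.3190) x1=(-0.5598, 0.9913) x2=(-0.9233, -0.7848) x3=(-1.2068, -1.2141) x4=(-0.2471, 1.6035)
step 14: x0=(0.6572, -0.3369) x1=(-0.5457, 0.9807) x2=(-0.9118, -0.7596) x3=(-1.1810, -1.1784) x4=(-0.2249, 1.6085)
step 15: x0=(0.6357, -0.3546) x1=(-0.5317, 0.9691) x2=(-0.9000, -0.7338) x3=(-1.1545, -1.1414) x4=(-0.2027, 1.6128)
step 16: x0=(0.6135, -0.3720) x1=(-0.5177, 0.9568) x2=(-0.8879, -0.7073) x3=(-1.1274, -1.1032) x4=(-0.1807, 1.6164)
step 17: x0=(0.5908, -0.3890) x1=(-0.5038, 0.9437) x2=(-0.8755, -0.6803) x3=(-1.0997, -1.0639) x4=(-0.1587, 1.6192)
step 18: x0=(0.5675, -0.4057) x1=(-0.4900, 0.9299) x2=(-0.8628, -0.6526) x3=(-1.0715, -1.0236) x4=(-0.1368, 1.6213)
step 19: x0=(0.5437, -0.4221) x1=(-0.4763, 0.9153) x2=(-0.8498, -0.6244) x3=(-1.0428, -0.9824) x4=(-0.1149, 1.6227)

no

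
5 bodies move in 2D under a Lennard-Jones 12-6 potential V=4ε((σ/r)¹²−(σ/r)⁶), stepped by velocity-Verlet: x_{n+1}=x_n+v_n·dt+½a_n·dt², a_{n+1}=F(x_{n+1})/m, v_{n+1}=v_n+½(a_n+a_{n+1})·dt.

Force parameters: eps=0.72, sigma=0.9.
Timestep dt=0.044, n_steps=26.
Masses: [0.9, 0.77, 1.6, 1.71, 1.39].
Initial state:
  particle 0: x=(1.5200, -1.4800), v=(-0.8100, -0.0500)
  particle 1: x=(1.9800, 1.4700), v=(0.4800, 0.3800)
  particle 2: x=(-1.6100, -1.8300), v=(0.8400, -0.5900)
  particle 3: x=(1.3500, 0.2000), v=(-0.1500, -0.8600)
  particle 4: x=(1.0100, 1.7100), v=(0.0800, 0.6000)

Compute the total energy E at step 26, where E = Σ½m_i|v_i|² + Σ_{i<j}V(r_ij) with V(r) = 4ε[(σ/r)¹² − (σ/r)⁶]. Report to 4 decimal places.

1.1208

step 0: x0=(1.5200, -1.4800) x1=(1.9800, 1.4700) x2=(-1.6100, -1.8300) x3=(1.3500, 0.2000) x4=(1.0100, 1.7100)
step 1: x0=(1.4843, -1.4820) x1=(2.0015, 1.4857) x2=(-1.5730, -1.8560) x3=(1.3435, 0.1626) x4=(1.0132, 1.7362)
step 2: x0=(1.4486, -1.4833) x1=(2.0213, 1.5005) x2=(-1.5361, -1.8819) x3=(1.3373, 0.1258) x4=(1.0170, 1.7619)
step 3: x0=(1.4128, -1.4841) x1=(2.0381, 1.5151) x2=(-1.4991, -1.9079) x3=(1.3312, 0.0894) x4=(1.0223, 1.7868)
step 4: x0=(1.3770, -1.4840) x1=(2.0512, 1.5297) x2=(-1.4621, -1.9338) x3=(1.3253, 0.0531) x4=(1.0295, 1.8110)
step 5: x0=(1.3411, -1.4830) x1=(2.0603, 1.5448) x2=(-1.4251, -1.9598) x3=(1.3195, 0.0167) x4=(1.0389, 1.8344)
step 6: x0=(1.3053, -1.4810) x1=(2.0653, 1.5604) x2=(-1.3881, -1.9857) x3=(1.3138, -0.0198) x4=(1.0503, 1.8571)
step 7: x0=(1.2694, -1.4778) x1=(2.0666, 1.5767) x2=(-1.3511, -2.0117) x3=(1.3082, -0.0567) x4=(1.0637, 1.8790)
step 8: x0=(1.2335, -1.4730) x1=(2.0646, 1.5936) x2=(-1.3141, -2.0376) x3=(1.3026, -0.0941) x4=(1.0789, 1.9002)
step 9: x0=(1.1977, -1.4666) x1=(2.0603, 1.6108) x2=(-1.2770, -2.0635) x3=(1.2970, -0.1322) x4=(1.0953, 1.9210)
step 10: x0=(1.1620, -1.4580) x1=(2.0555, 1.6280) x2=(-1.2400, -2.0895) x3=(1.2913, -0.1713) x4=(1.1119, 1.9417)
step 11: x0=(1.1265, -1.4469) x1=(2.0529, 1.6442) x2=(-1.2029, -2.1154) x3=(1.2856, -0.2115) x4=(1.1273, 1.9627)
step 12: x0=(1.0914, -1.4328) x1=(2.0555, 1.6584) x2=(-1.1658, -2.1413) x3=(1.2796, -0.2532) x4=(1.1397, 1.9846)
step 13: x0=(1.0568, -1.4151) x1=(2.0649, 1.6701) x2=(-1.1287, -2.1672) x3=(1.2734, -0.2967) x4=(1.1484, 2.0079)
step 14: x0=(1.0230, -1.3935) x1=(2.0800, 1.6795) x2=(-1.0915, -2.1931) x3=(1.2668, -0.3423) x4=(1.1539, 2.0323)
step 15: x0=(0.9899, -1.3682) x1=(2.0978, 1.6878) x2=(-1.0543, -2.2190) x3=(1.2598, -0.3897) x4=(1.1578, 2.0572)
step 16: x0=(0.9569, -1.3424) x1=(2.1156, 1.6960) x2=(-1.0170, -2.2448) x3=(1.2526, -0.4373) x4=(1.1618, 2.0821)
step 17: x0=(0.9201, -1.3279) x1=(2.1316, 1.7048) x2=(-0.9797, -2.2707) x3=(1.2475, -0.4789) x4=(1.1667, 2.1066)
step 18: x0=(0.8713, -1.3446) x1=(2.1446, 1.7148) x2=(-0.9424, -2.2964) x3=(1.2486, -0.5041) x4=(1.1733, 2.1304)
step 19: x0=(0.8117, -1.3850) x1=(2.1543, 1.7262) x2=(-0.9049, -2.3222) x3=(1.2554, -0.5169) x4=(1.1817, 2.1534)
step 20: x0=(0.7494, -1.4305) x1=(2.1602, 1.7391) x2=(-0.8674, -2.3479) x3=(1.2635, -0.5270) x4=(1.1921, 2.1754)
step 21: x0=(0.6881, -1.4740) x1=(2.1626, 1.7536) x2=(-0.8298, -2.3735) x3=(1.2710, -0.5382) x4=(1.2045, 2.1966)
step 22: x0=(0.6286, -1.5142) x1=(2.1617, 1.7696) x2=(-0.7919, -2.3991) x3=(1.2773, -0.5511) x4=(1.2188, 2.2169)
step 23: x0=(0.5709, -1.5514) x1=(2.1580, 1.7869) x2=(-0.7539, -2.4244) x3=(1.2825, -0.5658) x4=(1.2346, 2.2365)
step 24: x0=(0.5145, -1.5863) x1=(2.1526, 1.8049) x2=(-0.7154, -2.4496) x3=(1.2866, -0.5818) x4=(1.2513, 2.2556)
step 25: x0=(0.4590, -1.6196) x1=(2.1476, 1.8227) x2=(-0.6765, -2.4744) x3=(1.2899, -0.5991) x4=(1.2678, 2.2748)
step 26: x0=(0.4038, -1.6520) x1=(2.1455, 1.8390) x2=(-0.6369, -2.4986) x3=(1.2924, -0.6172) x4=(1.2826, 2.2949)
step 0 velocities: v0=(-0.8100, -0.0500) v1=(0.4800, 0.3800) v2=(0.8400, -0.5900) v3=(-0.1500, -0.8600) v4=(0.0800, 0.6000)
step 0: KE=2.1899, PE=-1.0705, E=1.1193
step 26 velocities: v0=(-1.2590, -0.7342) v1=(0.0157, 0.3359) v2=(0.9099, -0.5436) v3=(0.0490, -0.4210) v4=(0.3027, 0.4739)
step 26: KE=2.2715, PE=-1.1507, E=1.1208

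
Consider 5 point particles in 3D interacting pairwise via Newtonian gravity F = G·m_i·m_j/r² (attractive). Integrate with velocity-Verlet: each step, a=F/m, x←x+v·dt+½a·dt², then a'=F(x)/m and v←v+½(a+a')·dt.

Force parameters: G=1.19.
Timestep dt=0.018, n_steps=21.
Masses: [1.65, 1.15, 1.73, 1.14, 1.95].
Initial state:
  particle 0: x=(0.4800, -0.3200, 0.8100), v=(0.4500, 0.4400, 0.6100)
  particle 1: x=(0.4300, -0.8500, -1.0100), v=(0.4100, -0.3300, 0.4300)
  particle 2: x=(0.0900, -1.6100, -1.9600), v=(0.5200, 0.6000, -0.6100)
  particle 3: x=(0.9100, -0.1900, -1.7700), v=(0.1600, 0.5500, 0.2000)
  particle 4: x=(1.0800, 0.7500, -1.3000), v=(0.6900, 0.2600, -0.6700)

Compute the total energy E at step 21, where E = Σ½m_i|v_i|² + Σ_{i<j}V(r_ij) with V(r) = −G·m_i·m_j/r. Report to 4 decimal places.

-11.9947

step 0: x0=(0.4800, -0.3200, 0.8100) x1=(0.4300, -0.8500, -1.0100) x2=(0.0900, -1.6100, -1.9600) x3=(0.9100, -0.1900, -1.7700) x4=(1.0800, 0.7500, -1.3000)
step 1: x0=(0.4881, -0.3121, 0.8208) x1=(0.4374, -0.8558, -1.0025) x2=(0.0995, -1.5990, -1.9708) x3=(0.9128, -0.1800, -1.7661) x4=(1.0923, 0.7544, -1.3121)
step 2: x0=(0.4963, -0.3042, 0.8313) x1=(0.4450, -0.8614, -0.9954) x2=(0.1091, -1.5875, -1.9813) x3=(0.9154, -0.1699, -1.7616) x4=(1.1045, 0.7581, -1.3243)
step 3: x0=(0.5044, -0.2963, 0.8414) x1=(0.4527, -0.8668, -0.9887) x2=(0.1190, -1.5757, -1.9915) x3=(0.9179, -0.1595, -1.7565) x4=(1.1164, 0.7613, -1.3365)
step 4: x0=(0.5126, -0.2884, 0.8511) x1=(0.4606, -0.8719, -0.9825) x2=(0.1291, -1.5634, -2.0014) x3=(0.9202, -0.1490, -1.7509) x4=(1.1282, 0.7638, -1.3489)
step 5: x0=(0.5209, -0.2805, 0.8605) x1=(0.4685, -0.8767, -0.9767) x2=(0.1393, -1.5507, -2.0109) x3=(0.9224, -0.1382, -1.7447) x4=(1.1398, 0.7657, -1.3613)
step 6: x0=(0.5291, -0.2726, 0.8696) x1=(0.4765, -0.8813, -0.9713) x2=(0.1498, -1.5376, -2.0201) x3=(0.9245, -0.1272, -1.7379) x4=(1.1511, 0.7670, -1.3738)
step 7: x0=(0.5374, -0.2648, 0.8784) x1=(0.4847, -0.8857, -0.9664) x2=(0.1605, -1.5241, -2.0290) x3=(0.9265, -0.1160, -1.7306) x4=(1.1623, 0.7676, -1.3863)
step 8: x0=(0.5457, -0.2569, 0.8868) x1=(0.4930, -0.8898, -0.9619) x2=(0.1713, -1.5102, -2.0375) x3=(0.9285, -0.1044, -1.7228) x4=(1.1732, 0.7675, -1.3989)
step 9: x0=(0.5540, -0.2491, 0.8949) x1=(0.5013, -0.8936, -0.9578) x2=(0.1824, -1.4959, -2.0457) x3=(0.9304, -0.0926, -1.7145) x4=(1.1839, 0.7668, -1.4116)
step 10: x0=(0.5624, -0.2413, 0.9026) x1=(0.5098, -0.8971, -0.9542) x2=(0.1936, -1.4812, -2.0535) x3=(0.9323, -0.0804, -1.7056) x4=(1.1944, 0.7653, -1.4244)
step 11: x0=(0.5708, -0.2335, 0.9100) x1=(0.5184, -0.9004, -0.9510) x2=(0.2051, -1.4661, -2.0610) x3=(0.9342, -0.0679, -1.6962) x4=(1.2046, 0.7632, -1.4372)
step 12: x0=(0.5792, -0.2257, 0.9171) x1=(0.5270, -0.9034, -0.9483) x2=(0.2167, -1.4506, -2.0681) x3=(0.9362, -0.0550, -1.6864) x4=(1.2145, 0.7603, -1.4501)
step 13: x0=(0.5876, -0.2179, 0.9239) x1=(0.5358, -0.9061, -0.9460) x2=(0.2285, -1.4347, -2.0749) x3=(0.9382, -0.0417, -1.6761) x4=(1.2242, 0.7567, -1.4631)
step 14: x0=(0.5961, -0.2102, 0.9304) x1=(0.5446, -0.9085, -0.9442) x2=(0.2406, -1.4185, -2.0813) x3=(0.9403, -0.0280, -1.6653) x4=(1.2335, 0.7524, -1.4761)
step 15: x0=(0.6046, -0.2025, 0.9365) x1=(0.5535, -0.9106, -0.9428) x2=(0.2528, -1.4018, -2.0873) x3=(0.9425, -0.0137, -1.6541) x4=(1.2426, 0.7472, -1.4891)
step 16: x0=(0.6131, -0.1948, 0.9423) x1=(0.5625, -0.9123, -0.9419) x2=(0.2652, -1.3848, -2.0930) x3=(0.9449, 0.0011, -1.6425) x4=(1.2513, 0.7413, -1.5022)
step 17: x0=(0.6216, -0.1871, 0.9478) x1=(0.5716, -0.9138, -0.9414) x2=(0.2778, -1.3674, -2.0983) x3=(0.9475, 0.0164, -1.6305) x4=(1.2596, 0.7344, -1.5153)
step 18: x0=(0.6301, -0.1794, 0.9530) x1=(0.5808, -0.9149, -0.9414) x2=(0.2906, -1.3496, -2.1032) x3=(0.9503, 0.0324, -1.6181) x4=(1.2675, 0.7267, -1.5284)
step 19: x0=(0.6387, -0.1718, 0.9579) x1=(0.5900, -0.9157, -0.9419) x2=(0.3036, -1.3314, -2.1077) x3=(0.9535, 0.0491, -1.6054) x4=(1.2750, 0.7181, -1.5415)
step 20: x0=(0.6473, -0.1641, 0.9624) x1=(0.5993, -0.9162, -0.9428) x2=(0.3168, -1.3129, -2.1118) x3=(0.9571, 0.0665, -1.5924) x4=(1.2821, 0.7086, -1.5546)
step 21: x0=(0.6559, -0.1565, 0.9667) x1=(0.6087, -0.9163, -0.9442) x2=(0.3302, -1.2940, -2.1155) x3=(0.9611, 0.0848, -1.5792) x4=(1.2887, 0.6980, -1.5676)
step 0 velocities: v0=(0.4500, 0.4400, 0.6100) v1=(0.4100, -0.3300, 0.4300) v2=(0.5200, 0.6000, -0.6100) v3=(0.1600, 0.5500, 0.2000) v4=(0.6900, 0.2600, -0.6700)
step 0: KE=2.9441, PE=-14.9395, E=-11.9954
step 21 velocities: v0=(0.4795, 0.4215, 0.2272) v1=(0.5238, 0.0033, -0.0901) v2=(0.7492, 1.0617, -0.1956) v3=(0.2381, 1.0394, 0.7401) v4=(0.3490, -0.6166, -0.7227)
step 21: KE=3.9937, PE=-15.9885, E=-11.9947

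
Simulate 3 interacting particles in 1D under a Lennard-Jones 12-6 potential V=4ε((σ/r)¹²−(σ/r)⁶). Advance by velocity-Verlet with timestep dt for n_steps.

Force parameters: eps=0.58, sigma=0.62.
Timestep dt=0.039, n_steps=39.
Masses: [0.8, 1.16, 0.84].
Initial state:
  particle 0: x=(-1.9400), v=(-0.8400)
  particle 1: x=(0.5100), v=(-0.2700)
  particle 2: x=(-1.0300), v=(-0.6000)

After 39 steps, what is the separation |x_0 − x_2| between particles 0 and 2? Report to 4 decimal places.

0.8398

step 0: x0=(-1.9400) x1=(0.5100) x2=(-1.0300)
step 1: x0=(-1.9716) x1=(0.4994) x2=(-1.0545)
step 2: x0=(-2.0010) x1=(0.4888) x2=(-1.0810)
step 3: x0=(-2.0281) x1=(0.4782) x2=(-1.1096)
step 4: x0=(-2.0531) x1=(0.4675) x2=(-1.1402)
step 5: x0=(-2.0758) x1=(0.4568) x2=(-1.1729)
step 6: x0=(-2.0960) x1=(0.4460) x2=(-1.2079)
step 7: x0=(-2.1136) x1=(0.4352) x2=(-1.2454)
step 8: x0=(-2.1282) x1=(0.4244) x2=(-1.2856)
step 9: x0=(-2.1394) x1=(0.4135) x2=(-1.3291)
step 10: x0=(-2.1467) x1=(0.4026) x2=(-1.3763)
step 11: x0=(-2.1497) x1=(0.3917) x2=(-1.4275)
step 12: x0=(-2.1498) x1=(0.3808) x2=(-1.4815)
step 13: x0=(-2.1568) x1=(0.3699) x2=(-1.5289)
step 14: x0=(-2.1971) x1=(0.3590) x2=(-1.5445)
step 15: x0=(-2.2515) x1=(0.3480) x2=(-1.5468)
step 16: x0=(-2.3045) x1=(0.3370) x2=(-1.5503)
step 17: x0=(-2.3534) x1=(0.3261) x2=(-1.5577)
step 18: x0=(-2.3982) x1=(0.3151) x2=(-1.5690)
step 19: x0=(-2.4394) x1=(0.3041) x2=(-1.5837)
step 20: x0=(-2.4774) x1=(0.2931) x2=(-1.6014)
step 21: x0=(-2.5125) x1=(0.2820) x2=(-1.6219)
step 22: x0=(-2.5450) x1=(0.2710) x2=(-1.6448)
step 23: x0=(-2.5751) x1=(0.2599) x2=(-1.6700)
step 24: x0=(-2.6028) x1=(0.2489) x2=(-1.6976)
step 25: x0=(-2.6280) x1=(0.2378) x2=(-1.7273)
step 26: x0=(-2.6508) x1=(0.2267) x2=(-1.7595)
step 27: x0=(-2.6710) x1=(0.2156) x2=(-1.7940)
step 28: x0=(-2.6884) x1=(0.2045) x2=(-1.8313)
step 29: x0=(-2.7026) x1=(0.1934) x2=(-1.8716)
step 30: x0=(-2.7132) x1=(0.1823) x2=(-1.9152)
step 31: x0=(-2.7197) x1=(0.1711) x2=(-1.9628)
step 32: x0=(-2.7221) x1=(0.1600) x2=(-2.0143)
step 33: x0=(-2.7228) x1=(0.1489) x2=(-2.0674)
step 34: x0=(-2.7361) x1=(0.1377) x2=(-2.1085)
step 35: x0=(-2.7831) x1=(0.1266) x2=(-2.1175)
step 36: x0=(-2.8381) x1=(0.1154) x2=(-2.1189)
step 37: x0=(-2.8903) x1=(0.1043) x2=(-2.1229)
step 38: x0=(-2.9384) x1=(0.0931) x2=(-2.1308)
step 39: x0=(-2.9824) x1=(0.0819) x2=(-2.1426)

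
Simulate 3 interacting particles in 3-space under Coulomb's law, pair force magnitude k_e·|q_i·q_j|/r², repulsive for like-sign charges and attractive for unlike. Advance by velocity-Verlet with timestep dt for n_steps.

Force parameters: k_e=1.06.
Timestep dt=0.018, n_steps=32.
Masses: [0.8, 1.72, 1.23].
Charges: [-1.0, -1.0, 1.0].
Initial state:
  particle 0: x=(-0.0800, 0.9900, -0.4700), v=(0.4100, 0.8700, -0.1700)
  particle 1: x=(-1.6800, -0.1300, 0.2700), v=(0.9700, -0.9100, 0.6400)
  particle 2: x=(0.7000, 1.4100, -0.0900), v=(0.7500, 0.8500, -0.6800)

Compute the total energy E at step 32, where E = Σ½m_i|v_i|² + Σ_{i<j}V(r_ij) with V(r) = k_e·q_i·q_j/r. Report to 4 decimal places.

step 0: x0=(-0.0800, 0.9900, -0.4700) x1=(-1.6800, -0.1300, 0.2700) x2=(0.7000, 1.4100, -0.0900)
step 1: x0=(-0.0724, 1.0058, -0.4730) x1=(-1.6625, -0.1464, 0.2815) x2=(0.7134, 1.4252, -0.1023)
step 2: x0=(-0.0643, 1.0218, -0.4758) x1=(-1.6451, -0.1628, 0.2931) x2=(0.7265, 1.4403, -0.1147)
step 3: x0=(-0.0558, 1.0381, -0.4785) x1=(-1.6277, -0.1792, 0.3046) x2=(0.7393, 1.4552, -0.1272)
step 4: x0=(-0.0469, 1.0547, -0.4811) x1=(-1.6103, -0.1956, 0.3162) x2=(0.7518, 1.4700, -0.1398)
step 5: x0=(-0.0375, 1.0715, -0.4836) x1=(-1.5929, -0.2120, 0.3278) x2=(0.7641, 1.4846, -0.1526)
step 6: x0=(-0.0276, 1.0885, -0.4859) x1=(-1.5755, -0.2285, 0.3393) x2=(0.7761, 1.4991, -0.1654)
step 7: x0=(-0.0173, 1.1058, -0.4881) x1=(-1.5581, -0.2449, 0.3510) x2=(0.7878, 1.5135, -0.1783)
step 8: x0=(-0.0065, 1.1234, -0.4901) x1=(-1.5407, -0.2614, 0.3626) x2=(0.7992, 1.5276, -0.1913)
step 9: x0=(0.0047, 1.1412, -0.4921) x1=(-1.5234, -0.2779, 0.3742) x2=(0.8103, 1.5417, -0.2044)
step 10: x0=(0.0164, 1.1593, -0.4939) x1=(-1.5060, -0.2944, 0.3858) x2=(0.8212, 1.5556, -0.2176)
step 11: x0=(0.0286, 1.1776, -0.4957) x1=(-1.4887, -0.3109, 0.3975) x2=(0.8317, 1.5693, -0.2309)
step 12: x0=(0.0412, 1.1962, -0.4973) x1=(-1.4714, -0.3274, 0.4091) x2=(0.8420, 1.5829, -0.2442)
step 13: x0=(0.0544, 1.2151, -0.4988) x1=(-1.4541, -0.3439, 0.4208) x2=(0.8519, 1.5963, -0.2577)
step 14: x0=(0.0680, 1.2342, -0.5002) x1=(-1.4367, -0.3604, 0.4325) x2=(0.8616, 1.6095, -0.2712)
step 15: x0=(0.0821, 1.2536, -0.5015) x1=(-1.4194, -0.3770, 0.4441) x2=(0.8709, 1.6226, -0.2848)
step 16: x0=(0.0968, 1.2732, -0.5027) x1=(-1.4021, -0.3935, 0.4558) x2=(0.8799, 1.6356, -0.2985)
step 17: x0=(0.1120, 1.2932, -0.5038) x1=(-1.3848, -0.4101, 0.4675) x2=(0.8886, 1.6484, -0.3123)
step 18: x0=(0.1277, 1.3134, -0.5048) x1=(-1.3675, -0.4267, 0.4792) x2=(0.8969, 1.6610, -0.3261)
step 19: x0=(0.1440, 1.3339, -0.5058) x1=(-1.3503, -0.4433, 0.4910) x2=(0.9048, 1.6734, -0.3400)
step 20: x0=(0.1608, 1.3546, -0.5066) x1=(-1.3330, -0.4599, 0.5027) x2=(0.9124, 1.6857, -0.3540)
step 21: x0=(0.1783, 1.3757, -0.5074) x1=(-1.3157, -0.4765, 0.5144) x2=(0.9196, 1.6978, -0.3680)
step 22: x0=(0.1963, 1.3970, -0.5080) x1=(-1.2984, -0.4931, 0.5261) x2=(0.9265, 1.7097, -0.3821)
step 23: x0=(0.2150, 1.4187, -0.5086) x1=(-1.2812, -0.5097, 0.5379) x2=(0.9329, 1.7215, -0.3963)
step 24: x0=(0.2344, 1.4407, -0.5091) x1=(-1.2639, -0.5263, 0.5496) x2=(0.9389, 1.7330, -0.4105)
step 25: x0=(0.2544, 1.4630, -0.5096) x1=(-1.2467, -0.5429, 0.5614) x2=(0.9444, 1.7443, -0.4248)
step 26: x0=(0.2752, 1.4856, -0.5099) x1=(-1.2294, -0.5596, 0.5732) x2=(0.9495, 1.7555, -0.4391)
step 27: x0=(0.2968, 1.5085, -0.5102) x1=(-1.2121, -0.5762, 0.5849) x2=(0.9540, 1.7664, -0.4535)
step 28: x0=(0.3192, 1.5319, -0.5105) x1=(-1.1949, -0.5929, 0.5967) x2=(0.9580, 1.7771, -0.4679)
step 29: x0=(0.3424, 1.5555, -0.5108) x1=(-1.1776, -0.6096, 0.6085) x2=(0.9615, 1.7876, -0.4823)
step 30: x0=(0.3666, 1.5796, -0.5110) x1=(-1.1604, -0.6262, 0.6202) x2=(0.9644, 1.7978, -0.4967)
step 31: x0=(0.3919, 1.6041, -0.5112) x1=(-1.1431, -0.6429, 0.6320) x2=(0.9665, 1.8078, -0.5112)
step 32: x0=(0.4182, 1.6289, -0.5114) x1=(-1.1259, -0.6596, 0.6438) x2=(0.9680, 1.8175, -0.5256)
step 0 velocities: v0=(0.4100, 0.8700, -0.1700) v1=(0.9700, -0.9100, 0.6400) v2=(0.7500, 0.8500, -0.6800)
step 0: KE=3.3298, PE=-0.9631, E=2.3667
step 32 velocities: v0=(1.4979, 1.3950, -0.0142) v1=(0.9580, -0.9267, 0.6547) v2=(0.0592, 0.5319, -0.8019)
step 32: KE=4.1441, PE=-1.7765, E=2.3676

2.3676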